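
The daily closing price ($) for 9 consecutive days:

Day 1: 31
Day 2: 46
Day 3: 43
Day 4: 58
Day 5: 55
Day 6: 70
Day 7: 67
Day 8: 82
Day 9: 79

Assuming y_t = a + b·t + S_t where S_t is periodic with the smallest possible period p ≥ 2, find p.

2

First differences y_{t+1} − y_t: 15, -3, 15, -3, 15, -3, …
The difference pattern repeats every 2 terms and not for any smaller step, so p = 2.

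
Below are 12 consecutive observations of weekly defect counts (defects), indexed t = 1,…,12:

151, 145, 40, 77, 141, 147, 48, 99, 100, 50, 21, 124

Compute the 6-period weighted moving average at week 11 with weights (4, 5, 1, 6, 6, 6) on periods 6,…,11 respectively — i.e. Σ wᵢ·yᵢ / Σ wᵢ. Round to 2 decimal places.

Weighted sum: 4·147 + 5·48 + 1·99 + 6·100 + 6·50 + 6·21 = 588 + 240 + 99 + 600 + 300 + 126 = 1953
Weight total: 4 + 5 + 1 + 6 + 6 + 6 = 28
WMA = 1953 / 28 = 69.75

69.75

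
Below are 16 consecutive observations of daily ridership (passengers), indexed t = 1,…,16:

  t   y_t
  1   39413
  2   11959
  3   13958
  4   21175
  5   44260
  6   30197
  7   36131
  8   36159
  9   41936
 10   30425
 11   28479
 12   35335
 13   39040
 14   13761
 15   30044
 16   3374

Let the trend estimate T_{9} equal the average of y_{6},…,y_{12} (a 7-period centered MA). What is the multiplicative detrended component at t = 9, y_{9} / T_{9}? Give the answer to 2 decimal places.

1.23

Trend T_9 = (30197 + 36131 + 36159 + 41936 + 30425 + 28479 + 35335) / 7 = 238662/7 = 34094.5714
Ratio to trend: 41936 / 34094.5714 = 1.23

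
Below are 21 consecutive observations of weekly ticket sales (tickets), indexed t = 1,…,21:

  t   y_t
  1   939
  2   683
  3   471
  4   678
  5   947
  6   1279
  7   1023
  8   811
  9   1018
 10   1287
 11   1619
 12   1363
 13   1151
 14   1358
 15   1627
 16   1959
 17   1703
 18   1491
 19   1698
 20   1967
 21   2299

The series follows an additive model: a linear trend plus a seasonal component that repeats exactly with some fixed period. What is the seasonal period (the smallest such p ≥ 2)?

5

First differences y_{t+1} − y_t: -256, -212, 207, 269, 332, -256, -212, 207, 269, 332, -256, -212, …
The difference pattern repeats every 5 terms and not for any smaller step, so p = 5.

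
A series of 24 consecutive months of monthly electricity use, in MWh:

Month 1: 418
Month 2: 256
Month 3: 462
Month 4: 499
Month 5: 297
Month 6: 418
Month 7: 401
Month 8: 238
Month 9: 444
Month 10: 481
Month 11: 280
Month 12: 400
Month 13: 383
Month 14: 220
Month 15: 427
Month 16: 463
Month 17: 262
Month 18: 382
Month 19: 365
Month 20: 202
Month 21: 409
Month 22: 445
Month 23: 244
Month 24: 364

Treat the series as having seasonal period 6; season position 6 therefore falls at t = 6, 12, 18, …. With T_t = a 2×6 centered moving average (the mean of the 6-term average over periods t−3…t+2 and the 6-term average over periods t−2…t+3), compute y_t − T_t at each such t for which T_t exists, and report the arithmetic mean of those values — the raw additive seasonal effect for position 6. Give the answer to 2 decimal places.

33.47

Season position 6 occurs at t = 6, 12, 18 (where T_t is defined).
t=6: T_6 = 384.3333; y_6 − T_6 = 418 − 384.3333 = 33.6667
t=12: T_12 = 366.5833; y_12 − T_12 = 400 − 366.5833 = 33.4167
t=18: T_18 = 348.6667; y_18 − T_18 = 382 − 348.6667 = 33.3333
Mean deviation: (33.6667 + 33.4167 + 33.3333) / 3 = 33.47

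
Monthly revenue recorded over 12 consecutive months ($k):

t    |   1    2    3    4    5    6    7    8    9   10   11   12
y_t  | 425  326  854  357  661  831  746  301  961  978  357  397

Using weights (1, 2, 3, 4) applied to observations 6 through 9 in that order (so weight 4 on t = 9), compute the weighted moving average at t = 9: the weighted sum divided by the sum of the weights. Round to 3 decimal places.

707.000

Weighted sum: 1·831 + 2·746 + 3·301 + 4·961 = 831 + 1492 + 903 + 3844 = 7070
Weight total: 1 + 2 + 3 + 4 = 10
WMA = 7070 / 10 = 707.000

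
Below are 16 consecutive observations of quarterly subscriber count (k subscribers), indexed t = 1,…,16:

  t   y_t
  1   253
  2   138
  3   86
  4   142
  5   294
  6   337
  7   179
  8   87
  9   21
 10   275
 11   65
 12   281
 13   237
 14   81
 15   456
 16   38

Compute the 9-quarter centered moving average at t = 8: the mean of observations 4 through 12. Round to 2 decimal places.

Sum of periods 4–12: 142 + 294 + 337 + 179 + 87 + 21 + 275 + 65 + 281 = 1681
Divide by 9: 1681 / 9 = 186.78

186.78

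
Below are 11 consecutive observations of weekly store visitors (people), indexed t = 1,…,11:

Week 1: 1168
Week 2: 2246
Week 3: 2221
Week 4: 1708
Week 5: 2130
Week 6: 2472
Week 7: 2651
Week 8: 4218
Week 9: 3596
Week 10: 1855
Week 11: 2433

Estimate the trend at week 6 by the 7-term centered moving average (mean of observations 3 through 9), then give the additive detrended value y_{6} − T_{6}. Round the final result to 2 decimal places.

-241.71

Trend T_6 = (2221 + 1708 + 2130 + 2472 + 2651 + 4218 + 3596) / 7 = 18996/7 = 2713.7143
Detrended value: 2472 − 2713.7143 = -241.71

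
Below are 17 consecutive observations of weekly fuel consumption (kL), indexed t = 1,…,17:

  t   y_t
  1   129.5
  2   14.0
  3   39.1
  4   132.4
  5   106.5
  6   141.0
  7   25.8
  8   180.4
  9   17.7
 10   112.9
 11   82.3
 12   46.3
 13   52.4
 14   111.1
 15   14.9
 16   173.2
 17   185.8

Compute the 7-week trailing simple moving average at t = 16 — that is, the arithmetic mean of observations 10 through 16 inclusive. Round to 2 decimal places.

84.73

Sum of periods 10–16: 112.9 + 82.3 + 46.3 + 52.4 + 111.1 + 14.9 + 173.2 = 593.1
Divide by 7: 593.1 / 7 = 84.73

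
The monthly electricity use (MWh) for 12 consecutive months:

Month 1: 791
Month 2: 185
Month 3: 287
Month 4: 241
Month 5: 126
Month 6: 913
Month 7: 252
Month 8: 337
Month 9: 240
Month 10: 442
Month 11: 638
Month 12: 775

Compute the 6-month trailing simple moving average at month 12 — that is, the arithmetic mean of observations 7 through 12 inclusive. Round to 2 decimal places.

Sum of periods 7–12: 252 + 337 + 240 + 442 + 638 + 775 = 2684
Divide by 6: 2684 / 6 = 447.33

447.33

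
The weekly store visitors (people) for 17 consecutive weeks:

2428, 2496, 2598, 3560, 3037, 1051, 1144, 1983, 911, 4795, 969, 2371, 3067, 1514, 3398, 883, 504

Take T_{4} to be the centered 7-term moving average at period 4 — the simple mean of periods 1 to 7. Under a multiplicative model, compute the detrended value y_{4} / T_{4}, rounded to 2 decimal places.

1.53

Trend T_4 = (2428 + 2496 + 2598 + 3560 + 3037 + 1051 + 1144) / 7 = 16314/7 = 2330.5714
Ratio to trend: 3560 / 2330.5714 = 1.53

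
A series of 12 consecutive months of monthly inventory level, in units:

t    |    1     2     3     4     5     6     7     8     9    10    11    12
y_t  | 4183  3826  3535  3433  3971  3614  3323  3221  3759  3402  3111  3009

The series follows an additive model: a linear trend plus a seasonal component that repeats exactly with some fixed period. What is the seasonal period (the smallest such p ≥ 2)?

First differences y_{t+1} − y_t: -357, -291, -102, 538, -357, -291, -102, 538, -357, -291, …
The difference pattern repeats every 4 terms and not for any smaller step, so p = 4.

4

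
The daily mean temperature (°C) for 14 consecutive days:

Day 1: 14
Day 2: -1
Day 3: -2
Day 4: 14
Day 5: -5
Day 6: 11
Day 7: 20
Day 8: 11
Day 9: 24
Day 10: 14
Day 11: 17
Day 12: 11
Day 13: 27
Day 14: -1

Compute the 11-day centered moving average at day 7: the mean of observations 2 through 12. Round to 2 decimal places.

Sum of periods 2–12: (-1) + (-2) + 14 + (-5) + 11 + 20 + 11 + 24 + 14 + 17 + 11 = 114
Divide by 11: 114 / 11 = 10.36

10.36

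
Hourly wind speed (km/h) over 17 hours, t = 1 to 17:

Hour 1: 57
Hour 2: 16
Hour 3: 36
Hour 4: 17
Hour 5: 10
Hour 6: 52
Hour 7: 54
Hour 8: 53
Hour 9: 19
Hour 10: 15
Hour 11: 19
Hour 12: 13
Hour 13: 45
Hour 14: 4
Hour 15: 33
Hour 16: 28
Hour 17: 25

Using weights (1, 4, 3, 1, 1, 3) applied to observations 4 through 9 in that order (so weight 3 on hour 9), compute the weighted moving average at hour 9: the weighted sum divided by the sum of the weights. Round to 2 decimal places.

Weighted sum: 1·17 + 4·10 + 3·52 + 1·54 + 1·53 + 3·19 = 17 + 40 + 156 + 54 + 53 + 57 = 377
Weight total: 1 + 4 + 3 + 1 + 1 + 3 = 13
WMA = 377 / 13 = 29.00

29.00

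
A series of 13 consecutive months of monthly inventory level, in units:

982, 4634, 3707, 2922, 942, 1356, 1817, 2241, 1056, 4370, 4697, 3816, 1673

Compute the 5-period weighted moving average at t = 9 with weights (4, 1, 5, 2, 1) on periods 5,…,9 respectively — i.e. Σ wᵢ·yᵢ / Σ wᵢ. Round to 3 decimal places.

1519.000

Weighted sum: 4·942 + 1·1356 + 5·1817 + 2·2241 + 1·1056 = 3768 + 1356 + 9085 + 4482 + 1056 = 19747
Weight total: 4 + 1 + 5 + 2 + 1 = 13
WMA = 19747 / 13 = 1519.000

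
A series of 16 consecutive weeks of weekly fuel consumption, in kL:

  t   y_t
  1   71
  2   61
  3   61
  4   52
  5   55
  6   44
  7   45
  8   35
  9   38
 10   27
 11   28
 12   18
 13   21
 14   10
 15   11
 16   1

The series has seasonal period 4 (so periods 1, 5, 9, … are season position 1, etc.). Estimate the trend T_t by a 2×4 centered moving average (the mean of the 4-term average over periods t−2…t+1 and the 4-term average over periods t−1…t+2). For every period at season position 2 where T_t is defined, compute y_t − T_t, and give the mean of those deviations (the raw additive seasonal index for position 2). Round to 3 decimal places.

Season position 2 occurs at t = 6, 10, 14 (where T_t is defined).
t=6: T_6 = 46.87500; y_6 − T_6 = 44 − 46.87500 = -2.87500
t=10: T_10 = 29.87500; y_10 − T_10 = 27 − 29.87500 = -2.87500
t=14: T_14 = 12.87500; y_14 − T_14 = 10 − 12.87500 = -2.87500
Mean deviation: (-2.87500 + -2.87500 + -2.87500) / 3 = -2.875

-2.875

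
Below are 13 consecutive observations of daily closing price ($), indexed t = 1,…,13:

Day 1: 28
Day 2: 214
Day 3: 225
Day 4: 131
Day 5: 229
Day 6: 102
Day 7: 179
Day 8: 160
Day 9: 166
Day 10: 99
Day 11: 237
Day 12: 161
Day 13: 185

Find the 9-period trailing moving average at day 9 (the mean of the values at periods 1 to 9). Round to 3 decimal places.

Sum of periods 1–9: 28 + 214 + 225 + 131 + 229 + 102 + 179 + 160 + 166 = 1434
Divide by 9: 1434 / 9 = 159.333

159.333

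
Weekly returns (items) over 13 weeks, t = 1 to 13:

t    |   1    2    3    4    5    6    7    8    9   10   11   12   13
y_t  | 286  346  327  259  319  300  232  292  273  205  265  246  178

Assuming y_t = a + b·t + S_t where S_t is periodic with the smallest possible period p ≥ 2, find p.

3

First differences y_{t+1} − y_t: 60, -19, -68, 60, -19, -68, 60, -19, …
The difference pattern repeats every 3 terms and not for any smaller step, so p = 3.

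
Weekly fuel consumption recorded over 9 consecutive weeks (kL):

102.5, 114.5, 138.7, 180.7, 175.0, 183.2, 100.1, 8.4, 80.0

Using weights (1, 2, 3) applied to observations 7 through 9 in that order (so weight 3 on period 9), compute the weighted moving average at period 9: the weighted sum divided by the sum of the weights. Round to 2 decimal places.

Weighted sum: 1·100.1 + 2·8.4 + 3·80.0 = 100.1 + 16.8 + 240.0 = 356.9
Weight total: 1 + 2 + 3 = 6
WMA = 356.9 / 6 = 59.48

59.48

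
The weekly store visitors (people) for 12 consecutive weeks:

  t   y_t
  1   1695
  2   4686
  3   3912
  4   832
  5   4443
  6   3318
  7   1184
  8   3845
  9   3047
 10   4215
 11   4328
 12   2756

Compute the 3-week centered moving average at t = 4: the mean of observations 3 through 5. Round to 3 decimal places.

3062.333

Sum of periods 3–5: 3912 + 832 + 4443 = 9187
Divide by 3: 9187 / 3 = 3062.333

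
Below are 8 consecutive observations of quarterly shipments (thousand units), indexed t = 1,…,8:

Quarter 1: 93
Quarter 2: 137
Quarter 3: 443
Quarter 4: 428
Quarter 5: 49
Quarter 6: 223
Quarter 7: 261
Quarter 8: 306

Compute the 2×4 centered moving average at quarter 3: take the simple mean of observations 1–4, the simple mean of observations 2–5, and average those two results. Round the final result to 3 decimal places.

269.750

Sum over 1–4: 93 + 137 + 443 + 428 = 1101
Sum over 2–5: 137 + 443 + 428 + 49 = 1057
CMA at t=3 = (1101 + 1057) / (2·4) = 2158 / 8 = 269.750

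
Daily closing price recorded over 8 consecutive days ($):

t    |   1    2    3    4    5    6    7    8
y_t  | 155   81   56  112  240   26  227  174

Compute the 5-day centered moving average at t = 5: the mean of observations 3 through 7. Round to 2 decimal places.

132.20

Sum of periods 3–7: 56 + 112 + 240 + 26 + 227 = 661
Divide by 5: 661 / 5 = 132.20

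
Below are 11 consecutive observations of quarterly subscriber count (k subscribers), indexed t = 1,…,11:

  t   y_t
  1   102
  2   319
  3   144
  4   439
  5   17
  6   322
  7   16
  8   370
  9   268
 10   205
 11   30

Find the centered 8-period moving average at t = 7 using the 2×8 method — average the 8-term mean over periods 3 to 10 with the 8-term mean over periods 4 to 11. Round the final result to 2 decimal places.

215.50

Sum over 3–10: 144 + 439 + 17 + 322 + 16 + 370 + 268 + 205 = 1781
Sum over 4–11: 439 + 17 + 322 + 16 + 370 + 268 + 205 + 30 = 1667
CMA at t=7 = (1781 + 1667) / (2·8) = 3448 / 16 = 215.50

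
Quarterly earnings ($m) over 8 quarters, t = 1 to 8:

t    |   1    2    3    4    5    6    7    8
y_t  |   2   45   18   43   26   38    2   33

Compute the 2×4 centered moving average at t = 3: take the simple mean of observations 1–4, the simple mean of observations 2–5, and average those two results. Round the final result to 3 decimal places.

Sum over 1–4: 2 + 45 + 18 + 43 = 108
Sum over 2–5: 45 + 18 + 43 + 26 = 132
CMA at t=3 = (108 + 132) / (2·4) = 240 / 8 = 30.000

30.000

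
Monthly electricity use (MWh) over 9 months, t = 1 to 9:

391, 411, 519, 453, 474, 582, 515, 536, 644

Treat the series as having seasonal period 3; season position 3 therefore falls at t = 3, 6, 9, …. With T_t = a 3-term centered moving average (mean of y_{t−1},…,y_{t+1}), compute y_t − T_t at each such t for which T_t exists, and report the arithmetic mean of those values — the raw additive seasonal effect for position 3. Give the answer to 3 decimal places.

58.167

Season position 3 occurs at t = 3, 6 (where T_t is defined).
t=3: T_3 = 461.00000; y_3 − T_3 = 519 − 461.00000 = 58.00000
t=6: T_6 = 523.66667; y_6 − T_6 = 582 − 523.66667 = 58.33333
Mean deviation: (58.00000 + 58.33333) / 2 = 58.167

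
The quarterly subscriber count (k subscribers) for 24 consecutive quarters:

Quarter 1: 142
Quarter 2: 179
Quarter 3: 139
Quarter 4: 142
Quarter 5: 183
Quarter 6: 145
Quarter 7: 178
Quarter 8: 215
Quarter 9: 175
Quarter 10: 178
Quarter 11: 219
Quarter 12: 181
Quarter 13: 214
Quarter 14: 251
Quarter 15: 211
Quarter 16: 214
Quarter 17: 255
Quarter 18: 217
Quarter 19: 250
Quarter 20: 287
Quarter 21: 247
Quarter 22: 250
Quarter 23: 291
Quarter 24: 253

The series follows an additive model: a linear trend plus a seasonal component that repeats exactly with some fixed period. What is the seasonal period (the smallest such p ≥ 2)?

First differences y_{t+1} − y_t: 37, -40, 3, 41, -38, 33, 37, -40, 3, 41, -38, 33, 37, -40, …
The difference pattern repeats every 6 terms and not for any smaller step, so p = 6.

6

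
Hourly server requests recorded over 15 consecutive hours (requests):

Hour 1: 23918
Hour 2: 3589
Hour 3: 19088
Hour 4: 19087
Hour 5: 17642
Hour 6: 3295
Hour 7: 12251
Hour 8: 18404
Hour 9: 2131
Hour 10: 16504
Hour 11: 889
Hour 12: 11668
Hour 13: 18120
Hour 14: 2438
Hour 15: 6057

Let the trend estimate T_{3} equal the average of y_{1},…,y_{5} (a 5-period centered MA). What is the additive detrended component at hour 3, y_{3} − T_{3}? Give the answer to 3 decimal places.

Trend T_3 = (23918 + 3589 + 19088 + 19087 + 17642) / 5 = 83324/5 = 16664.80000
Detrended value: 19088 − 16664.80000 = 2423.200

2423.200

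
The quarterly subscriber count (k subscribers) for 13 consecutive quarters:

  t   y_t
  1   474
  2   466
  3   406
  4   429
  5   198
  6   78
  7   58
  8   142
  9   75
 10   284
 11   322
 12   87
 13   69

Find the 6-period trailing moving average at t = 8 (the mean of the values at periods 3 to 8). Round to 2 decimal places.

Sum of periods 3–8: 406 + 429 + 198 + 78 + 58 + 142 = 1311
Divide by 6: 1311 / 6 = 218.50

218.50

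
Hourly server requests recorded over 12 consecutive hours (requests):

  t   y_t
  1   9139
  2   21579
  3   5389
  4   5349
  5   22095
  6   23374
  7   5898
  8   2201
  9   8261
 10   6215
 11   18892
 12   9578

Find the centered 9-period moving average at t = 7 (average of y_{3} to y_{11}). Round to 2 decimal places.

Sum of periods 3–11: 5389 + 5349 + 22095 + 23374 + 5898 + 2201 + 8261 + 6215 + 18892 = 97674
Divide by 9: 97674 / 9 = 10852.67

10852.67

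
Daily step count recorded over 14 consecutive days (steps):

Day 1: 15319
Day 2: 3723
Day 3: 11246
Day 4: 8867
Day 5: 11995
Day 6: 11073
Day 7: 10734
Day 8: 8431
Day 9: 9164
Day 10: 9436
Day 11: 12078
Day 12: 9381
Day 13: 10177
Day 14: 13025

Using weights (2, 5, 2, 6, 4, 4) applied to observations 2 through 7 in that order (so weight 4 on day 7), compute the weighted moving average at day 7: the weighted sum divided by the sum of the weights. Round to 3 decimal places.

Weighted sum: 2·3723 + 5·11246 + 2·8867 + 6·11995 + 4·11073 + 4·10734 = 7446 + 56230 + 17734 + 71970 + 44292 + 42936 = 240608
Weight total: 2 + 5 + 2 + 6 + 4 + 4 = 23
WMA = 240608 / 23 = 10461.217

10461.217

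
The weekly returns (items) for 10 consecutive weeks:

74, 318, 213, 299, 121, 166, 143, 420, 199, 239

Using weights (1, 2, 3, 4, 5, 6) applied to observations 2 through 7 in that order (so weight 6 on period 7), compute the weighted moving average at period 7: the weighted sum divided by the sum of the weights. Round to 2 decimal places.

181.57

Weighted sum: 1·318 + 2·213 + 3·299 + 4·121 + 5·166 + 6·143 = 318 + 426 + 897 + 484 + 830 + 858 = 3813
Weight total: 1 + 2 + 3 + 4 + 5 + 6 = 21
WMA = 3813 / 21 = 181.57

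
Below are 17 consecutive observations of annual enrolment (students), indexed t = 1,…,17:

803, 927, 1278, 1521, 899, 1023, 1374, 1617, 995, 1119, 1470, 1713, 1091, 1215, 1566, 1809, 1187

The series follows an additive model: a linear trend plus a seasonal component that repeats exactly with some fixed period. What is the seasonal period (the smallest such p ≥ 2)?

First differences y_{t+1} − y_t: 124, 351, 243, -622, 124, 351, 243, -622, 124, 351, …
The difference pattern repeats every 4 terms and not for any smaller step, so p = 4.

4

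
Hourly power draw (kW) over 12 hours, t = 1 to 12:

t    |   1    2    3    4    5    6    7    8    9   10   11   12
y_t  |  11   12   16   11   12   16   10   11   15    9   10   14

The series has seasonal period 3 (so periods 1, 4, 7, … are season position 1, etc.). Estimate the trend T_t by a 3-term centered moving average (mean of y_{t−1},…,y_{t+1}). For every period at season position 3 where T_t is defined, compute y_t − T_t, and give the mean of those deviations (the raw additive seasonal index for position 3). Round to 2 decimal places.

Season position 3 occurs at t = 3, 6, 9 (where T_t is defined).
t=3: T_3 = 13.0000; y_3 − T_3 = 16 − 13.0000 = 3.0000
t=6: T_6 = 12.6667; y_6 − T_6 = 16 − 12.6667 = 3.3333
t=9: T_9 = 11.6667; y_9 − T_9 = 15 − 11.6667 = 3.3333
Mean deviation: (3.0000 + 3.3333 + 3.3333) / 3 = 3.22

3.22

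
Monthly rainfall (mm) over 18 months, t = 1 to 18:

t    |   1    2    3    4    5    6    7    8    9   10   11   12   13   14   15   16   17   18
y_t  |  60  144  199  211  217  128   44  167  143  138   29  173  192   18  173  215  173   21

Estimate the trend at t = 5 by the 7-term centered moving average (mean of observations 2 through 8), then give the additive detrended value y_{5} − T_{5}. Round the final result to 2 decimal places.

58.43

Trend T_5 = (144 + 199 + 211 + 217 + 128 + 44 + 167) / 7 = 1110/7 = 158.5714
Detrended value: 217 − 158.5714 = 58.43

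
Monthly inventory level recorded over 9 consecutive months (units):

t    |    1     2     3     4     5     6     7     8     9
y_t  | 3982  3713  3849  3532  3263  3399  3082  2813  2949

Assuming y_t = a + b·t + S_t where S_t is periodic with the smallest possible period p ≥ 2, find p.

First differences y_{t+1} − y_t: -269, 136, -317, -269, 136, -317, -269, 136, …
The difference pattern repeats every 3 terms and not for any smaller step, so p = 3.

3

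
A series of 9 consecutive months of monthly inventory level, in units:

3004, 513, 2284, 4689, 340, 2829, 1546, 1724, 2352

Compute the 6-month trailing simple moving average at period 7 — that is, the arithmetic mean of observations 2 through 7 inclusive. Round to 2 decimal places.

Sum of periods 2–7: 513 + 2284 + 4689 + 340 + 2829 + 1546 = 12201
Divide by 6: 12201 / 6 = 2033.50

2033.50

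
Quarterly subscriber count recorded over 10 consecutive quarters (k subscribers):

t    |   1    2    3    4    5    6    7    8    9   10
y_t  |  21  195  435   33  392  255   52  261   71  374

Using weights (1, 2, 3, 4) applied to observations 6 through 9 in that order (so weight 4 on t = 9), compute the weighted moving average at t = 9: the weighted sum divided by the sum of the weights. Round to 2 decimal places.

Weighted sum: 1·255 + 2·52 + 3·261 + 4·71 = 255 + 104 + 783 + 284 = 1426
Weight total: 1 + 2 + 3 + 4 = 10
WMA = 1426 / 10 = 142.60

142.60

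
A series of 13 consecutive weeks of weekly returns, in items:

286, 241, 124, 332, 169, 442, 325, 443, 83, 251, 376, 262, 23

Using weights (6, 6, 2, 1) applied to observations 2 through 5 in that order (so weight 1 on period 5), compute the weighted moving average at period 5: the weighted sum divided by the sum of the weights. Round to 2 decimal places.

201.53

Weighted sum: 6·241 + 6·124 + 2·332 + 1·169 = 1446 + 744 + 664 + 169 = 3023
Weight total: 6 + 6 + 2 + 1 = 15
WMA = 3023 / 15 = 201.53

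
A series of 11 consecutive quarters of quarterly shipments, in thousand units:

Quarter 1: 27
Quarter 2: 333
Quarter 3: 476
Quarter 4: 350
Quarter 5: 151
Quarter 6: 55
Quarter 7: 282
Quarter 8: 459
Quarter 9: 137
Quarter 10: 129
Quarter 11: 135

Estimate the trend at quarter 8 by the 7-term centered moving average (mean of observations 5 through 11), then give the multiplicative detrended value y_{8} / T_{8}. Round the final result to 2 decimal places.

Trend T_8 = (151 + 55 + 282 + 459 + 137 + 129 + 135) / 7 = 1348/7 = 192.5714
Ratio to trend: 459 / 192.5714 = 2.38

2.38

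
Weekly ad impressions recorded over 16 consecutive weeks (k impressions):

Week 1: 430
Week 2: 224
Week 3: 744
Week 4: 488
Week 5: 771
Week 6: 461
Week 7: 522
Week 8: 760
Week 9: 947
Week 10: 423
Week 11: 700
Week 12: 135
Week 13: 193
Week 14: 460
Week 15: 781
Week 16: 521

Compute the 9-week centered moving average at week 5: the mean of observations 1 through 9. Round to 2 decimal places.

594.11

Sum of periods 1–9: 430 + 224 + 744 + 488 + 771 + 461 + 522 + 760 + 947 = 5347
Divide by 9: 5347 / 9 = 594.11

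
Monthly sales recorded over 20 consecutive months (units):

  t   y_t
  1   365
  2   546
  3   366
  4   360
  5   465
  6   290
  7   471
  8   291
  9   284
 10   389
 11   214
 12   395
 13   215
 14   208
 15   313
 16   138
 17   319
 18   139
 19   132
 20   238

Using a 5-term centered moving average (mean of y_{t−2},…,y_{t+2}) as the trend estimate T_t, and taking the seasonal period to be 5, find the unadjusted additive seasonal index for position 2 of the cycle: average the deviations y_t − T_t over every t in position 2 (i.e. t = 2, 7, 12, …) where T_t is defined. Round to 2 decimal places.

110.80

Season position 2 occurs at t = 7, 12, 17 (where T_t is defined).
t=7: T_7 = 360.2000; y_7 − T_7 = 471 − 360.2000 = 110.8000
t=12: T_12 = 284.2000; y_12 − T_12 = 395 − 284.2000 = 110.8000
t=17: T_17 = 208.2000; y_17 − T_17 = 319 − 208.2000 = 110.8000
Mean deviation: (110.8000 + 110.8000 + 110.8000) / 3 = 110.80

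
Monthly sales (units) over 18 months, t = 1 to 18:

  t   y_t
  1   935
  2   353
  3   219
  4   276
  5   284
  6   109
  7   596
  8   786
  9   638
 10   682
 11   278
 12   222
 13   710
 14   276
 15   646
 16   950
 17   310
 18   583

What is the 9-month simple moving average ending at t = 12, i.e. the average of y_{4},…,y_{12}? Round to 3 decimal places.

430.111

Sum of periods 4–12: 276 + 284 + 109 + 596 + 786 + 638 + 682 + 278 + 222 = 3871
Divide by 9: 3871 / 9 = 430.111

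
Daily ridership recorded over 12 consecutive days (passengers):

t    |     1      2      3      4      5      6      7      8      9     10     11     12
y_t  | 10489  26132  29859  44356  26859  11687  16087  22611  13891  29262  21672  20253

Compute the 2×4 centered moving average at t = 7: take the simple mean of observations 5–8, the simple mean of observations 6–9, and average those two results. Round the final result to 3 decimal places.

Sum over 5–8: 26859 + 11687 + 16087 + 22611 = 77244
Sum over 6–9: 11687 + 16087 + 22611 + 13891 = 64276
CMA at t=7 = (77244 + 64276) / (2·4) = 141520 / 8 = 17690.000

17690.000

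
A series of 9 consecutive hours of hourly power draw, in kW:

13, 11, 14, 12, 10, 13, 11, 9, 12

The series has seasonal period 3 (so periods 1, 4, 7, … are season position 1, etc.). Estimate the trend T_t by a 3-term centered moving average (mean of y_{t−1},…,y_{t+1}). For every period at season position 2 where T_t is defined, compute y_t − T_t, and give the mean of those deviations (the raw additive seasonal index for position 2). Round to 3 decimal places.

Season position 2 occurs at t = 2, 5, 8 (where T_t is defined).
t=2: T_2 = 12.66667; y_2 − T_2 = 11 − 12.66667 = -1.66667
t=5: T_5 = 11.66667; y_5 − T_5 = 10 − 11.66667 = -1.66667
t=8: T_8 = 10.66667; y_8 − T_8 = 9 − 10.66667 = -1.66667
Mean deviation: (-1.66667 + -1.66667 + -1.66667) / 3 = -1.667

-1.667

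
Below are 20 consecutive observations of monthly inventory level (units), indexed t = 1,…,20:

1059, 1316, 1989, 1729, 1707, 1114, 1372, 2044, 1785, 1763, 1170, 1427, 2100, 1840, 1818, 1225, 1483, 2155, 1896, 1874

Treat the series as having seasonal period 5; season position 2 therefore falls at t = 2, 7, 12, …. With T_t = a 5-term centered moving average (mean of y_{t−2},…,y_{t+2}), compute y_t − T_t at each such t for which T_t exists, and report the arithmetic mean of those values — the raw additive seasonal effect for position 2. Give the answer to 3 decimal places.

Season position 2 occurs at t = 7, 12, 17 (where T_t is defined).
t=7: T_7 = 1604.40000; y_7 − T_7 = 1372 − 1604.40000 = -232.40000
t=12: T_12 = 1660.00000; y_12 − T_12 = 1427 − 1660.00000 = -233.00000
t=17: T_17 = 1715.40000; y_17 − T_17 = 1483 − 1715.40000 = -232.40000
Mean deviation: (-232.40000 + -233.00000 + -232.40000) / 3 = -232.600

-232.600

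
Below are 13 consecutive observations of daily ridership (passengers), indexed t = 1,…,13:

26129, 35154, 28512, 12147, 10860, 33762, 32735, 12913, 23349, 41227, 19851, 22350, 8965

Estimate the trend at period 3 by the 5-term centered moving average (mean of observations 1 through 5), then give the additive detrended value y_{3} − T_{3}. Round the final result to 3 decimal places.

Trend T_3 = (26129 + 35154 + 28512 + 12147 + 10860) / 5 = 112802/5 = 22560.40000
Detrended value: 28512 − 22560.40000 = 5951.600

5951.600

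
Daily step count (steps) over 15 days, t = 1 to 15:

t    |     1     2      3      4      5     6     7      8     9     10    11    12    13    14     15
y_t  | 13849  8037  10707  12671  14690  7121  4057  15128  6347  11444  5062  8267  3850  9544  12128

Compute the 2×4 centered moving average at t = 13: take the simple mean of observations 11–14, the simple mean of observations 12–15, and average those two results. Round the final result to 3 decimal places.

7564.000

Sum over 11–14: 5062 + 8267 + 3850 + 9544 = 26723
Sum over 12–15: 8267 + 3850 + 9544 + 12128 = 33789
CMA at t=13 = (26723 + 33789) / (2·4) = 60512 / 8 = 7564.000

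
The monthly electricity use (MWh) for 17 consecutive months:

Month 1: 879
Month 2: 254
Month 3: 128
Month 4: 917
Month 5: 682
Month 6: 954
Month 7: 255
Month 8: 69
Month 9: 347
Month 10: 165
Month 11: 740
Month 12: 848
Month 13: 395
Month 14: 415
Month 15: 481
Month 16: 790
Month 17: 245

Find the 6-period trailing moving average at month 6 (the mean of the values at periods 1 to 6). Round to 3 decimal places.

Sum of periods 1–6: 879 + 254 + 128 + 917 + 682 + 954 = 3814
Divide by 6: 3814 / 6 = 635.667

635.667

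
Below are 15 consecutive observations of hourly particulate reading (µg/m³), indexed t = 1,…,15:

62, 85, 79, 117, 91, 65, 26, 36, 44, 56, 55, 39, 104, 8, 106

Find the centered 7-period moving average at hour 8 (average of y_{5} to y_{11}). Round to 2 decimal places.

53.29

Sum of periods 5–11: 91 + 65 + 26 + 36 + 44 + 56 + 55 = 373
Divide by 7: 373 / 7 = 53.29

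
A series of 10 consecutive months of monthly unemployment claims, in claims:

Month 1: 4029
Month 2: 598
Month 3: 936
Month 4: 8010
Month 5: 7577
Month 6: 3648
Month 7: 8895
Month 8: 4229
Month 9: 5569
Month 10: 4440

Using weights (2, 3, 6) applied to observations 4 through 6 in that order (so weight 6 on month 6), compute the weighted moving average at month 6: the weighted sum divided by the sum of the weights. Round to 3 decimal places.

5512.636

Weighted sum: 2·8010 + 3·7577 + 6·3648 = 16020 + 22731 + 21888 = 60639
Weight total: 2 + 3 + 6 = 11
WMA = 60639 / 11 = 5512.636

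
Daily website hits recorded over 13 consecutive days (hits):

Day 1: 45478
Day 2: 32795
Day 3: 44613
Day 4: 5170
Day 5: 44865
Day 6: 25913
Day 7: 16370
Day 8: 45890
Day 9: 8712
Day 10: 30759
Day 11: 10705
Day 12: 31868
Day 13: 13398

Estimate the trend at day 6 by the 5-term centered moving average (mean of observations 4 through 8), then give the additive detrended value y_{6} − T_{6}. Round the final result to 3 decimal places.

Trend T_6 = (5170 + 44865 + 25913 + 16370 + 45890) / 5 = 138208/5 = 27641.60000
Detrended value: 25913 − 27641.60000 = -1728.600

-1728.600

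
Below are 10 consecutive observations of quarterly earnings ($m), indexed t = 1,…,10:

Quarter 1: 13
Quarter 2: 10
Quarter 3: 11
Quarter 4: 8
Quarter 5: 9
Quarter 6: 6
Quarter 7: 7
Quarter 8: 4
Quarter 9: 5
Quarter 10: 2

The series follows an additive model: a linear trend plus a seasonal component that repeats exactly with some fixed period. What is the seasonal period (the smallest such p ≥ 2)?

First differences y_{t+1} − y_t: -3, 1, -3, 1, -3, 1, …
The difference pattern repeats every 2 terms and not for any smaller step, so p = 2.

2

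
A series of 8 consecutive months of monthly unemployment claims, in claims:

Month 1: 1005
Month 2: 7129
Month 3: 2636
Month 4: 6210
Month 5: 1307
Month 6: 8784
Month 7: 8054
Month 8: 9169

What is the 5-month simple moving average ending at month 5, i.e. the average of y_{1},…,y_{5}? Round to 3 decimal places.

3657.400

Sum of periods 1–5: 1005 + 7129 + 2636 + 6210 + 1307 = 18287
Divide by 5: 18287 / 5 = 3657.400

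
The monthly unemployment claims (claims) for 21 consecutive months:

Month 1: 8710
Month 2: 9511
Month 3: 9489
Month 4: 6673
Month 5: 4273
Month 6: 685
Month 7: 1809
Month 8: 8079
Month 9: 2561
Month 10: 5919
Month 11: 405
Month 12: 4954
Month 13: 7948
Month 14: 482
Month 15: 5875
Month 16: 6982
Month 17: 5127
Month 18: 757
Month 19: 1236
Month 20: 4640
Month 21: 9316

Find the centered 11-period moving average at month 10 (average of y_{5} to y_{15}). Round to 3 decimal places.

Sum of periods 5–15: 4273 + 685 + 1809 + 8079 + 2561 + 5919 + 405 + 4954 + 7948 + 482 + 5875 = 42990
Divide by 11: 42990 / 11 = 3908.182

3908.182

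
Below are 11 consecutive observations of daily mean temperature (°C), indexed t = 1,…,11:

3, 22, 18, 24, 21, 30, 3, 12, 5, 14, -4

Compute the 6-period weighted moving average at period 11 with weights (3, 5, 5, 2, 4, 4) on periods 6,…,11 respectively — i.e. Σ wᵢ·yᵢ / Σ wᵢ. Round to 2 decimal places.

9.35

Weighted sum: 3·30 + 5·3 + 5·12 + 2·5 + 4·14 + 4·-4 = 90 + 15 + 60 + 10 + 56 + -16 = 215
Weight total: 3 + 5 + 5 + 2 + 4 + 4 = 23
WMA = 215 / 23 = 9.35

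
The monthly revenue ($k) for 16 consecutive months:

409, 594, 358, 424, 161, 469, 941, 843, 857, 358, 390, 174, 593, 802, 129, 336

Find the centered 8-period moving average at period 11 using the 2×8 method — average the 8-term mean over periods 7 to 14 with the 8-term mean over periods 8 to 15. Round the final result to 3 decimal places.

Sum over 7–14: 941 + 843 + 857 + 358 + 390 + 174 + 593 + 802 = 4958
Sum over 8–15: 843 + 857 + 358 + 390 + 174 + 593 + 802 + 129 = 4146
CMA at t=11 = (4958 + 4146) / (2·8) = 9104 / 16 = 569.000

569.000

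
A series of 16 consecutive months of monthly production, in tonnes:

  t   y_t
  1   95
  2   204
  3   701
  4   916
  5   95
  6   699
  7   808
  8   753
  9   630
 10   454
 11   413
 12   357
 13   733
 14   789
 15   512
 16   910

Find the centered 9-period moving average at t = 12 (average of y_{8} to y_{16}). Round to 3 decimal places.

616.778

Sum of periods 8–16: 753 + 630 + 454 + 413 + 357 + 733 + 789 + 512 + 910 = 5551
Divide by 9: 5551 / 9 = 616.778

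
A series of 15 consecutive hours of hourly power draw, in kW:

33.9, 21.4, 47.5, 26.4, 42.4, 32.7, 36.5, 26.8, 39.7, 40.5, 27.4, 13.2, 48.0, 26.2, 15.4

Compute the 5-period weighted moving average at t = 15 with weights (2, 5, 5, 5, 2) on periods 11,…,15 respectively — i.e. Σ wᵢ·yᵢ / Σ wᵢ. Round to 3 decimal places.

27.505

Weighted sum: 2·27.4 + 5·13.2 + 5·48.0 + 5·26.2 + 2·15.4 = 54.8 + 66.0 + 240.0 + 131.0 + 30.8 = 522.6
Weight total: 2 + 5 + 5 + 5 + 2 = 19
WMA = 522.6 / 19 = 27.505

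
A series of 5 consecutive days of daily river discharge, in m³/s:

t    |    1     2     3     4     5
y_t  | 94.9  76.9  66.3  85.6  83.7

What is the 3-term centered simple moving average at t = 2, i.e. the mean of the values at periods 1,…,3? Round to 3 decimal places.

Sum of periods 1–3: 94.9 + 76.9 + 66.3 = 238.1
Divide by 3: 238.1 / 3 = 79.367

79.367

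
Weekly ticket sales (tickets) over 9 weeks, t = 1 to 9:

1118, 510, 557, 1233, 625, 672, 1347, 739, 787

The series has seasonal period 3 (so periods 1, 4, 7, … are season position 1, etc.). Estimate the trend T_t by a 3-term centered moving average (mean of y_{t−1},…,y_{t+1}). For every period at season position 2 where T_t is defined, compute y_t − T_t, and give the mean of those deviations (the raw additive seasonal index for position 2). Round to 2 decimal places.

Season position 2 occurs at t = 2, 5, 8 (where T_t is defined).
t=2: T_2 = 728.3333; y_2 − T_2 = 510 − 728.3333 = -218.3333
t=5: T_5 = 843.3333; y_5 − T_5 = 625 − 843.3333 = -218.3333
t=8: T_8 = 957.6667; y_8 − T_8 = 739 − 957.6667 = -218.6667
Mean deviation: (-218.3333 + -218.3333 + -218.6667) / 3 = -218.44

-218.44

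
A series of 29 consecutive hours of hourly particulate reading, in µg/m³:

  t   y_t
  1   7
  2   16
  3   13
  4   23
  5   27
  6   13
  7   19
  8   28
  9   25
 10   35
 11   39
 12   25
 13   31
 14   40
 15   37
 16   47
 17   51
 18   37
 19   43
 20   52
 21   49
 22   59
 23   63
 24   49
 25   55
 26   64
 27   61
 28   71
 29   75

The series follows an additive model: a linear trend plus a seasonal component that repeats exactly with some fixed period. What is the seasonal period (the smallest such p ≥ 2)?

First differences y_{t+1} − y_t: 9, -3, 10, 4, -14, 6, 9, -3, 10, 4, -14, 6, 9, -3, …
The difference pattern repeats every 6 terms and not for any smaller step, so p = 6.

6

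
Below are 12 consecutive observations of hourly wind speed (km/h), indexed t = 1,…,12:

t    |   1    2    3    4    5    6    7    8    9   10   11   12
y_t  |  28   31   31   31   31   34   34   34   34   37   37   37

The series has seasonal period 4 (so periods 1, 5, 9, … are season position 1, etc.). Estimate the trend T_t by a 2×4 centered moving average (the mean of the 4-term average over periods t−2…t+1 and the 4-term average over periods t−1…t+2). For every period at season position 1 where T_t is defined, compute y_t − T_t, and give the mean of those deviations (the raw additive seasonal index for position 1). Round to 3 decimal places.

Season position 1 occurs at t = 5, 9 (where T_t is defined).
t=5: T_5 = 32.12500; y_5 − T_5 = 31 − 32.12500 = -1.12500
t=9: T_9 = 35.12500; y_9 − T_9 = 34 − 35.12500 = -1.12500
Mean deviation: (-1.12500 + -1.12500) / 2 = -1.125

-1.125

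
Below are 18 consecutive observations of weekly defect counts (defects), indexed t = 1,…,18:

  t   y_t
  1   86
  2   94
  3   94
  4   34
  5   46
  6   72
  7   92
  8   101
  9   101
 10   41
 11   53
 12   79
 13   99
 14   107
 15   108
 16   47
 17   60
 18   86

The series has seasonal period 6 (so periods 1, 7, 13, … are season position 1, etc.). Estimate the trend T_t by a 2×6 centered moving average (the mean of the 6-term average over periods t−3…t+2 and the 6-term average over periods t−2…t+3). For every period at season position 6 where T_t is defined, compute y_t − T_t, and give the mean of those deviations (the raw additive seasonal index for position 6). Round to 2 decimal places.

Season position 6 occurs at t = 6, 12 (where T_t is defined).
t=6: T_6 = 73.7500; y_6 − T_6 = 72 − 73.7500 = -1.7500
t=12: T_12 = 80.5833; y_12 − T_12 = 79 − 80.5833 = -1.5833
Mean deviation: (-1.7500 + -1.5833) / 2 = -1.67

-1.67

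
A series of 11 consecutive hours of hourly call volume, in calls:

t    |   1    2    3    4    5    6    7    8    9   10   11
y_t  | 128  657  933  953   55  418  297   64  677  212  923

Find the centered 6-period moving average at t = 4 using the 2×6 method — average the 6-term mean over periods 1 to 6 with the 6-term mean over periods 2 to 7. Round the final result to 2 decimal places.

538.08

Sum over 1–6: 128 + 657 + 933 + 953 + 55 + 418 = 3144
Sum over 2–7: 657 + 933 + 953 + 55 + 418 + 297 = 3313
CMA at t=4 = (3144 + 3313) / (2·6) = 6457 / 12 = 538.08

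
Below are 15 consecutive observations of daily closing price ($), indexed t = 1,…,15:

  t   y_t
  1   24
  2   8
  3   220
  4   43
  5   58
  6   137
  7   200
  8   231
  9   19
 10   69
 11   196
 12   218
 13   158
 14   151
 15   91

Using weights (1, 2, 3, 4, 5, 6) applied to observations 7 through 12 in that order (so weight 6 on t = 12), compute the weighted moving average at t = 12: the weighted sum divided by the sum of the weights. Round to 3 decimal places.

156.333

Weighted sum: 1·200 + 2·231 + 3·19 + 4·69 + 5·196 + 6·218 = 200 + 462 + 57 + 276 + 980 + 1308 = 3283
Weight total: 1 + 2 + 3 + 4 + 5 + 6 = 21
WMA = 3283 / 21 = 156.333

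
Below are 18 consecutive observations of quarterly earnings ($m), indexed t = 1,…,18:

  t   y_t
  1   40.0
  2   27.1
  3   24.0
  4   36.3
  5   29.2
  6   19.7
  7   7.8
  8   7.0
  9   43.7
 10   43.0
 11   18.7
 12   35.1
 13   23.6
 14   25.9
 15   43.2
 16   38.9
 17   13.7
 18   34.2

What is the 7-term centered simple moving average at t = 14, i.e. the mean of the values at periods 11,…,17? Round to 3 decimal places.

28.443

Sum of periods 11–17: 18.7 + 35.1 + 23.6 + 25.9 + 43.2 + 38.9 + 13.7 = 199.1
Divide by 7: 199.1 / 7 = 28.443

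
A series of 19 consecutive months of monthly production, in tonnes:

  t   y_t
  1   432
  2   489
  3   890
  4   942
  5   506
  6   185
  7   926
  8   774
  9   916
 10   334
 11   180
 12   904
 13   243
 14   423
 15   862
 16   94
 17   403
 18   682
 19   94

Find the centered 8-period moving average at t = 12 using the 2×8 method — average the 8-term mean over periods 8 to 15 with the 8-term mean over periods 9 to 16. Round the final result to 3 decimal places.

Sum over 8–15: 774 + 916 + 334 + 180 + 904 + 243 + 423 + 862 = 4636
Sum over 9–16: 916 + 334 + 180 + 904 + 243 + 423 + 862 + 94 = 3956
CMA at t=12 = (4636 + 3956) / (2·8) = 8592 / 16 = 537.000

537.000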